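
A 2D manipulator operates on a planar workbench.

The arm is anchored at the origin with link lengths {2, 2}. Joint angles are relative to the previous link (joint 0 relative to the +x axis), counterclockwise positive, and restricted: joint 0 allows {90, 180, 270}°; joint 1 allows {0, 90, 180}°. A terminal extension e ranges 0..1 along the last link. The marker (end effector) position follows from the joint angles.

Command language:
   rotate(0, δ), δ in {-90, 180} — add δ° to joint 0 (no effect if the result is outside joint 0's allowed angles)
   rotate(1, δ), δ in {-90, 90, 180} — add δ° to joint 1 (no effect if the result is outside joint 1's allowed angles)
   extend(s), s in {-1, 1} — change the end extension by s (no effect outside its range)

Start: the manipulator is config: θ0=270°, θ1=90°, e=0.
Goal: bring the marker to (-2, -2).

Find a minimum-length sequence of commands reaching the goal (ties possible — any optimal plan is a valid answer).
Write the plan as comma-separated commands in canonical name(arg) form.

initial: config: θ0=270°, θ1=90°, e=0
1. rotate(0, -90) → config: θ0=180°, θ1=90°, e=0
minimal: 1 command(s), checked below 1.

rotate(0, -90)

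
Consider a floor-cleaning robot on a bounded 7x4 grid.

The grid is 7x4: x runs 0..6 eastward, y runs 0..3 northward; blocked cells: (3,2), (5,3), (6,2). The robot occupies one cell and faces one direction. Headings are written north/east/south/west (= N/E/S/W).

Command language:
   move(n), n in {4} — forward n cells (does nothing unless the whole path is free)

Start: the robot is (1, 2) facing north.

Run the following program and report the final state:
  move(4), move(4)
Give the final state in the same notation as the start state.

start: (1, 2) facing north
1. move(4) → (1, 2) facing north
2. move(4) → (1, 2) facing north

(1, 2) facing north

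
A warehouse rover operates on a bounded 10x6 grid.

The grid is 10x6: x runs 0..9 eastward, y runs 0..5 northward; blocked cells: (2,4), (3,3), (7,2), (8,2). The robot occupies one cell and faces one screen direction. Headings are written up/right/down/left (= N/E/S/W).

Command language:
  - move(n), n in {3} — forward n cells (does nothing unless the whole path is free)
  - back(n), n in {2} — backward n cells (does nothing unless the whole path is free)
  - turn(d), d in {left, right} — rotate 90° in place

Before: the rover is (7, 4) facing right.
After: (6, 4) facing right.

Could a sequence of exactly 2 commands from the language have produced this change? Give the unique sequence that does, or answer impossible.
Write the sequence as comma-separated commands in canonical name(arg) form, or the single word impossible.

checked all 2-command options: none fits.

impossible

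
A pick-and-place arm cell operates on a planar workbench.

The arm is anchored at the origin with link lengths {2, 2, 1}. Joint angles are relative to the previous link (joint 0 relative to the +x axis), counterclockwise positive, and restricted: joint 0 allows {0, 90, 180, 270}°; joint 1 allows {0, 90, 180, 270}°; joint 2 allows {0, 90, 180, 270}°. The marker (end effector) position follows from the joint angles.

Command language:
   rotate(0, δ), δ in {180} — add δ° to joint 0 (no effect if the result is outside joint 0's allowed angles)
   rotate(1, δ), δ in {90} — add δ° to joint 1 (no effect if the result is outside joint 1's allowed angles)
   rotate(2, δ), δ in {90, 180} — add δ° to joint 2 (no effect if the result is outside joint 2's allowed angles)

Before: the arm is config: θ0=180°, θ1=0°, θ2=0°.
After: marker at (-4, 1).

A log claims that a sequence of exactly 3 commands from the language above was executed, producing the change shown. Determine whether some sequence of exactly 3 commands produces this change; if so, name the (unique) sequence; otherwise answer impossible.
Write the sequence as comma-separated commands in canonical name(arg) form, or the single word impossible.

from: config: θ0=180°, θ1=0°, θ2=0°
1. rotate(2, 90) → config: θ0=180°, θ1=0°, θ2=90°
2. rotate(2, 90) → config: θ0=180°, θ1=0°, θ2=180°
3. rotate(2, 90) → config: θ0=180°, θ1=0°, θ2=270°
no rival 3-sequence matches.

rotate(2, 90), rotate(2, 90), rotate(2, 90)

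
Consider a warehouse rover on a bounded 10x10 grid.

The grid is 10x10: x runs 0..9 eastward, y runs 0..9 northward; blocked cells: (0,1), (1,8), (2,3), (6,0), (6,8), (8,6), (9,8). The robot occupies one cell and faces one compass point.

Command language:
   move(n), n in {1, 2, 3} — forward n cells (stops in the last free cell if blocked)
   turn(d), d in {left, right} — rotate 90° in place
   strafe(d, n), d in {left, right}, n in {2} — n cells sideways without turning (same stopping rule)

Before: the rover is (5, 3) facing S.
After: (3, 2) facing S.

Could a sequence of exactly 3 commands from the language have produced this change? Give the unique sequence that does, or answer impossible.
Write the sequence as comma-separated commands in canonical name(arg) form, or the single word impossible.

key: order matters: swapping strafe(right, 2) and move(1) lands elsewhere
begin: (5, 3) facing S
t=1 strafe(right, 2) ⇒ (3, 3) facing S
t=2 strafe(right, 2) ⇒ (3, 3) facing S
t=3 move(1) ⇒ (3, 2) facing S
no other 3-command option fits: unique.

strafe(right, 2), strafe(right, 2), move(1)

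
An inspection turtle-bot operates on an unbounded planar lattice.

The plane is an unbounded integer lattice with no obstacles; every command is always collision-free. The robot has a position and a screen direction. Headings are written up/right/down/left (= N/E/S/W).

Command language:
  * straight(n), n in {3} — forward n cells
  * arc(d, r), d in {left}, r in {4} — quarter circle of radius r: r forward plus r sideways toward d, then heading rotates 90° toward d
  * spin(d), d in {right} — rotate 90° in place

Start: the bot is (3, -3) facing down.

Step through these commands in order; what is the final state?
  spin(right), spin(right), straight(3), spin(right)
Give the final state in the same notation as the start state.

from: (3, -3) facing down
step 1 (spin(right)): (3, -3) facing left
step 2 (spin(right)): (3, -3) facing up
step 3 (straight(3)): (3, 0) facing up
step 4 (spin(right)): (3, 0) facing right

(3, 0) facing right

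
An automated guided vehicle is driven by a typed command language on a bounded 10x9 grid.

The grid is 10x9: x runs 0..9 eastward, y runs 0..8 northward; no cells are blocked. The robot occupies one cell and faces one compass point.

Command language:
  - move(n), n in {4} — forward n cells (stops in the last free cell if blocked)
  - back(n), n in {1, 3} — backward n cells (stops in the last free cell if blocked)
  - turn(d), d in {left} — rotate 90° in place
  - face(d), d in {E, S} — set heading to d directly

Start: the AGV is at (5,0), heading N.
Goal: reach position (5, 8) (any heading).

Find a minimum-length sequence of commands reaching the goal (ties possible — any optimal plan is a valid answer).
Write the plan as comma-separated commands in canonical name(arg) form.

move(4), move(4)

start: at (5,0), heading N
[1] after move(4): at (5,4), heading N
[2] after move(4): at (5,8), heading N
minimal: 2 command(s), checked below 2.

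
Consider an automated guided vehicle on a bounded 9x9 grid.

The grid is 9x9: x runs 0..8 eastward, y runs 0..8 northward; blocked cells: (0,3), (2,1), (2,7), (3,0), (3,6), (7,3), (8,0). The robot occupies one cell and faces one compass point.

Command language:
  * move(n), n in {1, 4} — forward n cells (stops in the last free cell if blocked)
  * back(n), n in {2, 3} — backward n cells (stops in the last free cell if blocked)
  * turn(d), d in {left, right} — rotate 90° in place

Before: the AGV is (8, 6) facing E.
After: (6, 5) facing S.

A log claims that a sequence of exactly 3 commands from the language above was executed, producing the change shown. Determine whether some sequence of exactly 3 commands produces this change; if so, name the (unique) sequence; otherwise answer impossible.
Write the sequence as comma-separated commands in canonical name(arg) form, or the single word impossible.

key: cell and facing (now S) both changed — the 3 commands mix motion and turning
initial: (8, 6) facing E
t=1 back(2) ⇒ (6, 6) facing E
t=2 turn(right) ⇒ (6, 6) facing S
t=3 move(1) ⇒ (6, 5) facing S
no other 3-command option fits: unique.

back(2), turn(right), move(1)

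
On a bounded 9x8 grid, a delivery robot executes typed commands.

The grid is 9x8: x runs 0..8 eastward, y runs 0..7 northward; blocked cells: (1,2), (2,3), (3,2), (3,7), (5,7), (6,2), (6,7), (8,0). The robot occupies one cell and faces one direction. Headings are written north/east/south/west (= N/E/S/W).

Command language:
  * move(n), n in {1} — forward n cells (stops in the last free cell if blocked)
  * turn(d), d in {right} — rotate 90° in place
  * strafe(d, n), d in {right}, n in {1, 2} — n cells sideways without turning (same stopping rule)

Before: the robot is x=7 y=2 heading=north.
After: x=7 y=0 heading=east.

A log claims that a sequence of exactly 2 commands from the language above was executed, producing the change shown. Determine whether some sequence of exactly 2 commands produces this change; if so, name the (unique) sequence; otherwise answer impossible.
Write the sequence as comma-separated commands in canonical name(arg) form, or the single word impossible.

key: running strafe(right, 2) before turn(right) would end elsewhere — order is forced
begin: x=7 y=2 heading=north
1. turn(right) → x=7 y=2 heading=east
2. strafe(right, 2) → x=7 y=0 heading=east
no other 2-command option fits: unique.

turn(right), strafe(right, 2)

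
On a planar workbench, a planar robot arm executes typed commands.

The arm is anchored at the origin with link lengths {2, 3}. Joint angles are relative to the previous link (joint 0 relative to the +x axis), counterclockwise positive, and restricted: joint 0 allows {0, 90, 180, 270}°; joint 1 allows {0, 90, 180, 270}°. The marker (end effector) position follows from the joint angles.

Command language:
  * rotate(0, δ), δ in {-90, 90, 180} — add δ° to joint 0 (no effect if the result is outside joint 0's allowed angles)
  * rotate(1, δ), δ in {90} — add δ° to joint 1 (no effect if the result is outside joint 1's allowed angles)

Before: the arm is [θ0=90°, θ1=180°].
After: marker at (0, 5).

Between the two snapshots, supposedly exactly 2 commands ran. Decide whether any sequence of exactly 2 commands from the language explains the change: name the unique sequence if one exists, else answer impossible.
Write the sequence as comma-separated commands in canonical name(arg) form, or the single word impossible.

rotate(1, 90), rotate(1, 90)

from: [θ0=90°, θ1=180°]
t=1 rotate(1, 90) ⇒ [θ0=90°, θ1=270°]
t=2 rotate(1, 90) ⇒ [θ0=90°, θ1=0°]
all 16 alternatives checked — unique.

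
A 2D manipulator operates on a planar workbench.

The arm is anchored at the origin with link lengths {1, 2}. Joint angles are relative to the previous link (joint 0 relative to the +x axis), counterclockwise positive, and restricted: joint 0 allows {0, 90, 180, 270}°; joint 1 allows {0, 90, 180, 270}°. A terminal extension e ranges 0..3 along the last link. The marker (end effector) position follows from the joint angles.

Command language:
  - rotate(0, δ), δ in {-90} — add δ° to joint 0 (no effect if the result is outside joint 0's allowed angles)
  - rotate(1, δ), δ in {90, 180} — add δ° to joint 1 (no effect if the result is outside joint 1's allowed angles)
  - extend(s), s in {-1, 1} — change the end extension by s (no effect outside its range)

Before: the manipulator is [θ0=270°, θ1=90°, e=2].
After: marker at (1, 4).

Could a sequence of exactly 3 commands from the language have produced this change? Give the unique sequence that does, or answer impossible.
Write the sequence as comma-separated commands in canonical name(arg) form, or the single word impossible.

begin: [θ0=270°, θ1=90°, e=2]
1. rotate(0, -90) → [θ0=180°, θ1=90°, e=2]
2. rotate(0, -90) → [θ0=90°, θ1=90°, e=2]
3. rotate(0, -90) → [θ0=0°, θ1=90°, e=2]
no other 3-command option fits: unique.

rotate(0, -90), rotate(0, -90), rotate(0, -90)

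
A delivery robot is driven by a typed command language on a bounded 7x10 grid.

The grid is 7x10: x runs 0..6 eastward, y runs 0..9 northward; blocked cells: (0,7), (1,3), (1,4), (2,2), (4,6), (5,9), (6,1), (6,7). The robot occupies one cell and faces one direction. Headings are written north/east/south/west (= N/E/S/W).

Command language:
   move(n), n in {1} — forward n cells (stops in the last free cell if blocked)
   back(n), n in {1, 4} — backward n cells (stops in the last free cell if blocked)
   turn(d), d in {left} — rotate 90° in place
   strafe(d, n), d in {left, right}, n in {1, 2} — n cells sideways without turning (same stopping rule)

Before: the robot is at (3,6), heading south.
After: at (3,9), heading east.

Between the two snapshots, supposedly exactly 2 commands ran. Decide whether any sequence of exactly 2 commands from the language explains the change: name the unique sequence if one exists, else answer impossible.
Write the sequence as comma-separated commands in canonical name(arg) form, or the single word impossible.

key: running turn(left) before back(4) would end elsewhere — order is forced
from: at (3,6), heading south
1. back(4) → at (3,9), heading south
2. turn(left) → at (3,9), heading east
no rival 2-sequence matches.

back(4), turn(left)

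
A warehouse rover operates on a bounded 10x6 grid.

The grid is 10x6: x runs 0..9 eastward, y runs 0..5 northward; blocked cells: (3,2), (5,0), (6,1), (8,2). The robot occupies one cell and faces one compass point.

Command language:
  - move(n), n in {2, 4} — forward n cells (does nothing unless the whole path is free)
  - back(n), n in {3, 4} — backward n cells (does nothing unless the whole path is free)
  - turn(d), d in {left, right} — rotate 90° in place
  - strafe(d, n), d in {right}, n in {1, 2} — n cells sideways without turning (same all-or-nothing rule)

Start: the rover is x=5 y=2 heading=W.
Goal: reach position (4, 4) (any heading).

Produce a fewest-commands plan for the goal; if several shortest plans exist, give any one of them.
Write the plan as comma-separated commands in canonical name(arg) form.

strafe(right, 2), move(4), back(3)

begin: x=5 y=2 heading=W
[1] after strafe(right, 2): x=5 y=4 heading=W
[2] after move(4): x=1 y=4 heading=W
[3] after back(3): x=4 y=4 heading=W
no 2-step plan works, so 3 is optimal.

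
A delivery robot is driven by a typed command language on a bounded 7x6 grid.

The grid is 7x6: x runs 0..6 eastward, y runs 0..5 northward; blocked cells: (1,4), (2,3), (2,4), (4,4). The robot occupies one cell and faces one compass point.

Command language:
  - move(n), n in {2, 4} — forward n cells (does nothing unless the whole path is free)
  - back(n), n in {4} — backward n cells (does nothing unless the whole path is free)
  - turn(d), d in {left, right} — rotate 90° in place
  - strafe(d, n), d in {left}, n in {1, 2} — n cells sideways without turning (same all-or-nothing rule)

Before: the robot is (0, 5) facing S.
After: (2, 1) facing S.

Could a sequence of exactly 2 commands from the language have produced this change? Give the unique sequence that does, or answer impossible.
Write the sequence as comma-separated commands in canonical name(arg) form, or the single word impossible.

move(4), strafe(left, 2)

key: still facing S at the end — nothing in the sequence rotates
from: (0, 5) facing S
[1] after move(4): (0, 1) facing S
[2] after strafe(left, 2): (2, 1) facing S
all 49 alternatives checked — unique.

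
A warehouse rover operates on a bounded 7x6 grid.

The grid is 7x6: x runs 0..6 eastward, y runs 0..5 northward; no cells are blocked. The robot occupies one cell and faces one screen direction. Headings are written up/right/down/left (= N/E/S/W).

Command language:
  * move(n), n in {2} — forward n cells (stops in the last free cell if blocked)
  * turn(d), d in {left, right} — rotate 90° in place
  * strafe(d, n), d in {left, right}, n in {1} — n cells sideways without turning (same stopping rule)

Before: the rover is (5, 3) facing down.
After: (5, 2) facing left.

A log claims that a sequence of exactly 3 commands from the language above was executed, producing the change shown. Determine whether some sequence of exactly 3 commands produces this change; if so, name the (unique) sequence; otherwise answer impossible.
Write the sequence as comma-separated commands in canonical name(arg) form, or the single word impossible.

key: position moved to (5,2) AND the heading swung to W — translation plus rotation needed
begin: (5, 3) facing down
step 1 (move(2)): (5, 1) facing down
step 2 (turn(right)): (5, 1) facing left
step 3 (strafe(right, 1)): (5, 2) facing left
no other 3-command option fits: unique.

move(2), turn(right), strafe(right, 1)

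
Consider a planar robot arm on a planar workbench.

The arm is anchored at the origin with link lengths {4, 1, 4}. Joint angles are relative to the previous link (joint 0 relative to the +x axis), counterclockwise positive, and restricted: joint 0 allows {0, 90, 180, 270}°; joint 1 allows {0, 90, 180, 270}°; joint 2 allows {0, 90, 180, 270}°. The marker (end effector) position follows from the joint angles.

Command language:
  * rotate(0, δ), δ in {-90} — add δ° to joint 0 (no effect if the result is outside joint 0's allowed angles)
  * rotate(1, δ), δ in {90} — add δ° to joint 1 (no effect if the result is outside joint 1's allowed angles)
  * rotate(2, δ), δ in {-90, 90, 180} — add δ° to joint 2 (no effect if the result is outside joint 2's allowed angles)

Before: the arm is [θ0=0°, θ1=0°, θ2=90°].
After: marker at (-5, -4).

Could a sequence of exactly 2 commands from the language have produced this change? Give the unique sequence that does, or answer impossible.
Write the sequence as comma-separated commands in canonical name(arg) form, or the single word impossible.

initial: [θ0=0°, θ1=0°, θ2=90°]
t=1 rotate(0, -90) ⇒ [θ0=270°, θ1=0°, θ2=90°]
t=2 rotate(0, -90) ⇒ [θ0=180°, θ1=0°, θ2=90°]
uniquely the one of 25 2-step routes that fits.

rotate(0, -90), rotate(0, -90)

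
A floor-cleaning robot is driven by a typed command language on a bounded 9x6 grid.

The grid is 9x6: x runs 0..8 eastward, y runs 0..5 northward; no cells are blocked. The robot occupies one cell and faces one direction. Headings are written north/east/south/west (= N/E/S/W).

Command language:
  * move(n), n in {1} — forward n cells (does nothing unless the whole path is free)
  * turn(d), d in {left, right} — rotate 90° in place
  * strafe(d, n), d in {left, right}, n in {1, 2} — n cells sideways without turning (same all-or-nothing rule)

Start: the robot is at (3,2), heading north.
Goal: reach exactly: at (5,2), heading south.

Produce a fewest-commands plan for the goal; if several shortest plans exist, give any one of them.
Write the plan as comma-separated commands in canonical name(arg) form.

strafe(right, 2), turn(right), turn(right)

t0: at (3,2), heading north
1. strafe(right, 2) → at (5,2), heading north
2. turn(right) → at (5,2), heading east
3. turn(right) → at (5,2), heading south
no 2-step plan works, so 3 is optimal.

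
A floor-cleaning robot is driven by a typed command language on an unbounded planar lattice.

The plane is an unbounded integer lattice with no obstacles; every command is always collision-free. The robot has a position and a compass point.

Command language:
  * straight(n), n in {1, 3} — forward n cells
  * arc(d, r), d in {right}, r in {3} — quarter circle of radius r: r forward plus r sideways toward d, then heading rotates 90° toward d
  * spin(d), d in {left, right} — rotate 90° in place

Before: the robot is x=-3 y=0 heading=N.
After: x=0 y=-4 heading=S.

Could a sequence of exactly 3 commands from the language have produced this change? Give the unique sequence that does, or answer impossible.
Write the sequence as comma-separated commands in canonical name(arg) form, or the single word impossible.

spin(right), arc(right, 3), straight(1)

key: running straight(1) before spin(right) would end elsewhere — order is forced
start: x=-3 y=0 heading=N
[1] after spin(right): x=-3 y=0 heading=E
[2] after arc(right, 3): x=0 y=-3 heading=S
[3] after straight(1): x=0 y=-4 heading=S
uniquely the one of 125 3-step routes that fits.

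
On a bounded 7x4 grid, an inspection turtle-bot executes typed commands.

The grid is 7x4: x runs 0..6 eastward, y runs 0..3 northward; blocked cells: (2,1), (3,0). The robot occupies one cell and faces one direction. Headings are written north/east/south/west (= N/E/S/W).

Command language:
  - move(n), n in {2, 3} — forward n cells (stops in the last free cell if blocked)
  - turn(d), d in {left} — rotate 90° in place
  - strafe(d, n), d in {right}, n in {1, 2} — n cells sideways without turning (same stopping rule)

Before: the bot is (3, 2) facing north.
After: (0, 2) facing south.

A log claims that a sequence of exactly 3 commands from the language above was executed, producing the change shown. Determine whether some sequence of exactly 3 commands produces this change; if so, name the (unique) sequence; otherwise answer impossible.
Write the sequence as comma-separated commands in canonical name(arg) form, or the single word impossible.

key: position moved to (0,2) AND the heading swung to S — translation plus rotation needed
begin: (3, 2) facing north
step 1 (turn(left)): (3, 2) facing west
step 2 (move(3)): (0, 2) facing west
step 3 (turn(left)): (0, 2) facing south
no rival 3-sequence matches.

turn(left), move(3), turn(left)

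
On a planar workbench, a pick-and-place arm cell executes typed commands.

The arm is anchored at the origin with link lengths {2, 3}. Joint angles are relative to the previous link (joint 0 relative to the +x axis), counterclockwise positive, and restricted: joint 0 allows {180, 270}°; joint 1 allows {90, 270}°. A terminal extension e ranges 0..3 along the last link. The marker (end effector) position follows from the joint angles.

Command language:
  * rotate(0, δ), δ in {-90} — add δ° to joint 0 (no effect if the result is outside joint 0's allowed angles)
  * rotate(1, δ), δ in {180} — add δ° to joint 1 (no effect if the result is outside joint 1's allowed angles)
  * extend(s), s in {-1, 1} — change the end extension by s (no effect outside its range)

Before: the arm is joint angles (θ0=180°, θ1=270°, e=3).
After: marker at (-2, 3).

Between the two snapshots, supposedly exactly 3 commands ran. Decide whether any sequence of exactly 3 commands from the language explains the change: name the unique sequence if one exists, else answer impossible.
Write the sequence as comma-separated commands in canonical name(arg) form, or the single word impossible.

extend(-1), extend(-1), extend(-1)

start: joint angles (θ0=180°, θ1=270°, e=3)
[1] after extend(-1): joint angles (θ0=180°, θ1=270°, e=2)
[2] after extend(-1): joint angles (θ0=180°, θ1=270°, e=1)
[3] after extend(-1): joint angles (θ0=180°, θ1=270°, e=0)
no rival 3-sequence matches.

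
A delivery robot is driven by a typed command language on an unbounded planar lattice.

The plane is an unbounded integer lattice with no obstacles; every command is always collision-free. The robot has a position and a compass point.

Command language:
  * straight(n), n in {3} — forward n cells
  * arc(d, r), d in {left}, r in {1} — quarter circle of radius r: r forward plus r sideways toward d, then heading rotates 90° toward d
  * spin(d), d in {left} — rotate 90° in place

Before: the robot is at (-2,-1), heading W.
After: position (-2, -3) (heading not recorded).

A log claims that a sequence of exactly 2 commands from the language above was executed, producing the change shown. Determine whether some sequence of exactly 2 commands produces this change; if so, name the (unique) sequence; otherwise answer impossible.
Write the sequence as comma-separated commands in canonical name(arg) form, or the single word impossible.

arc(left, 1), arc(left, 1)

from: at (-2,-1), heading W
[1] after arc(left, 1): at (-3,-2), heading S
[2] after arc(left, 1): at (-2,-3), heading E
no other 2-command option fits: unique.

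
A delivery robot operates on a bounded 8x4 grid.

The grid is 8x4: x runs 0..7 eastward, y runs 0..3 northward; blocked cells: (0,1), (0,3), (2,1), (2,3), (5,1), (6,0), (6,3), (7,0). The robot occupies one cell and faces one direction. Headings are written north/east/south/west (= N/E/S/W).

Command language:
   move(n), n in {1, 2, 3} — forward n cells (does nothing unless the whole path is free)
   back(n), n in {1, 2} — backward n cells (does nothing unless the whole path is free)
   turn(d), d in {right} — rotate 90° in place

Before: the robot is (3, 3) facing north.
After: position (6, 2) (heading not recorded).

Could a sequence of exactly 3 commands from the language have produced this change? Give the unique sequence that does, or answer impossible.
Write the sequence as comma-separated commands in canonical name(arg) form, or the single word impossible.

back(1), turn(right), move(3)

key: running move(3) before back(1) would end elsewhere — order is forced
t0: (3, 3) facing north
1. back(1) → (3, 2) facing north
2. turn(right) → (3, 2) facing east
3. move(3) → (6, 2) facing east
uniquely the one of 216 3-step routes that fits.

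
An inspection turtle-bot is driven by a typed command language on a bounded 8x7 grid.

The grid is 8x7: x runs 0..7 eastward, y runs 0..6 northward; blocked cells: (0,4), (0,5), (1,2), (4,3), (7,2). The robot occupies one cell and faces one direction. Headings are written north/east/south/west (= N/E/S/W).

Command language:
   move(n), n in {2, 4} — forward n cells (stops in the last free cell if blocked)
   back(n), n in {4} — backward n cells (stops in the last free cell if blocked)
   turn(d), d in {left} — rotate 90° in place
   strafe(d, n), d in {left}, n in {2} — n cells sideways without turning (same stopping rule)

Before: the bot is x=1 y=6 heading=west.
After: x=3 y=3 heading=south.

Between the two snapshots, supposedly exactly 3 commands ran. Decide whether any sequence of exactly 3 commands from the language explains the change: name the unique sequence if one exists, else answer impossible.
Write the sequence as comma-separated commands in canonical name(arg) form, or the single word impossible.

key: order matters: swapping turn(left) and strafe(left, 2) lands elsewhere
initial: x=1 y=6 heading=west
1. turn(left) → x=1 y=6 heading=south
2. move(4) → x=1 y=3 heading=south
3. strafe(left, 2) → x=3 y=3 heading=south
no rival 3-sequence matches.

turn(left), move(4), strafe(left, 2)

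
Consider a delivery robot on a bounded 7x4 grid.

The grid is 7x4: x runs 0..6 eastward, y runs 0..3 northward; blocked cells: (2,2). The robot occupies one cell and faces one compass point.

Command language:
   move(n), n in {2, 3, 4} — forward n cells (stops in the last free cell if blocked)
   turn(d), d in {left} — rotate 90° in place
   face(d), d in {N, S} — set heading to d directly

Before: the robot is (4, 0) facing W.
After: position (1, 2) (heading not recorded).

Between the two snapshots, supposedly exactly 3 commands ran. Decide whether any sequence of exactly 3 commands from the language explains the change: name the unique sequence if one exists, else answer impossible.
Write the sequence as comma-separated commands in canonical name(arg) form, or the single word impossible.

key: running move(2) before move(3) would end elsewhere — order is forced
start: (4, 0) facing W
step 1 (move(3)): (1, 0) facing W
step 2 (face(N)): (1, 0) facing N
step 3 (move(2)): (1, 2) facing N
uniquely the one of 216 3-step routes that fits.

move(3), face(N), move(2)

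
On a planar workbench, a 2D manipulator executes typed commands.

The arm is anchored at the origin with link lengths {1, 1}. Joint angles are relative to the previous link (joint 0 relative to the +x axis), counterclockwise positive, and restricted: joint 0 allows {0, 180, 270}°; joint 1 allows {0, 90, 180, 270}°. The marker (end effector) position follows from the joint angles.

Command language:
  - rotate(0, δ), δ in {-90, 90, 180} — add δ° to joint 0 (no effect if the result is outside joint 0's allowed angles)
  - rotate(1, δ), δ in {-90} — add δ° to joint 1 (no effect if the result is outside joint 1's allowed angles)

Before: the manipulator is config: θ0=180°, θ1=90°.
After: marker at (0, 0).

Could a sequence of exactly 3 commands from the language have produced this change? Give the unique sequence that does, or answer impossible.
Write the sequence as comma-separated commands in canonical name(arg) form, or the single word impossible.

t0: config: θ0=180°, θ1=90°
step 1 (rotate(1, -90)): config: θ0=180°, θ1=0°
step 2 (rotate(1, -90)): config: θ0=180°, θ1=270°
step 3 (rotate(1, -90)): config: θ0=180°, θ1=180°
uniquely the one of 64 3-step routes that fits.

rotate(1, -90), rotate(1, -90), rotate(1, -90)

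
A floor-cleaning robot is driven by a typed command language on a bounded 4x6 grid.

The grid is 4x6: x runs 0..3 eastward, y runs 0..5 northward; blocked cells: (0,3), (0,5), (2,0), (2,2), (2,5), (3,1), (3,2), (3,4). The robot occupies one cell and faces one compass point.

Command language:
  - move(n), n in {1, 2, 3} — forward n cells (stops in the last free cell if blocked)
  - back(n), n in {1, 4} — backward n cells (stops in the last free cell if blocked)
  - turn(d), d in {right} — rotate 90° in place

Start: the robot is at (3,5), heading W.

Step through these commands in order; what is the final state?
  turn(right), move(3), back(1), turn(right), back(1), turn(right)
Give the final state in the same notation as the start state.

at (3,5), heading S

t0: at (3,5), heading W
1. turn(right) → at (3,5), heading N
2. move(3) → at (3,5), heading N
3. back(1) → at (3,5), heading N
4. turn(right) → at (3,5), heading E
5. back(1) → at (3,5), heading E
6. turn(right) → at (3,5), heading S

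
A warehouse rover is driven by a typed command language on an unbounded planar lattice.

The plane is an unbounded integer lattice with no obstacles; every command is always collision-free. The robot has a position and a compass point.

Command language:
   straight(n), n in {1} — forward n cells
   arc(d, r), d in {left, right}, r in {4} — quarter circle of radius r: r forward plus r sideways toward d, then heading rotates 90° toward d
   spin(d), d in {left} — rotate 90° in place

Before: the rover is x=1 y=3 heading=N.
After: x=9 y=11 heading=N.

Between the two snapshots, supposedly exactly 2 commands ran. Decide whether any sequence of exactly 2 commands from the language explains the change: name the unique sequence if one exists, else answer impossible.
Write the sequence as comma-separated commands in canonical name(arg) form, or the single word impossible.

arc(right, 4), arc(left, 4)

key: running arc(left, 4) before arc(right, 4) would end elsewhere — order is forced
initial: x=1 y=3 heading=N
1. arc(right, 4) → x=5 y=7 heading=E
2. arc(left, 4) → x=9 y=11 heading=N
uniquely the one of 16 2-step routes that fits.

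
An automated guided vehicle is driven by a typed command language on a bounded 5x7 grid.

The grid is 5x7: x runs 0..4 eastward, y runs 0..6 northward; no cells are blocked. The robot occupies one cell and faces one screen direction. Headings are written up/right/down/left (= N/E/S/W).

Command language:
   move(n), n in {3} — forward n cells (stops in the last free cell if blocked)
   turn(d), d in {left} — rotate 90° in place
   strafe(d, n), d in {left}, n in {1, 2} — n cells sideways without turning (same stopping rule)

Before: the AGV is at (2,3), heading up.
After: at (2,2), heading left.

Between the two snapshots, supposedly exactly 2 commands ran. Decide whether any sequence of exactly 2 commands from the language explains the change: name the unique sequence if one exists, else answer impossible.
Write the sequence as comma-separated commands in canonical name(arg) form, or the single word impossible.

key: running strafe(left, 1) before turn(left) would end elsewhere — order is forced
begin: at (2,3), heading up
t=1 turn(left) ⇒ at (2,3), heading left
t=2 strafe(left, 1) ⇒ at (2,2), heading left
no rival 2-sequence matches.

turn(left), strafe(left, 1)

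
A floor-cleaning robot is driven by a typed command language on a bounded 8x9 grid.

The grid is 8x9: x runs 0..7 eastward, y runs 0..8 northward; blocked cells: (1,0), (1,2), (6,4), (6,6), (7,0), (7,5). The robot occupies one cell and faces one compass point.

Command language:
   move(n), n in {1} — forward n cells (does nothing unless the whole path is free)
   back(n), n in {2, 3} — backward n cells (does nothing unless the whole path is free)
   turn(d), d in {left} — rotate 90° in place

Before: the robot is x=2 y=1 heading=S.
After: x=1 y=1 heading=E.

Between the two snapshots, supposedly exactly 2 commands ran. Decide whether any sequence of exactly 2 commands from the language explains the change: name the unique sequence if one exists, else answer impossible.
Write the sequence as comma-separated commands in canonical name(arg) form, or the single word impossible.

impossible

all 16 sequences checked — none match.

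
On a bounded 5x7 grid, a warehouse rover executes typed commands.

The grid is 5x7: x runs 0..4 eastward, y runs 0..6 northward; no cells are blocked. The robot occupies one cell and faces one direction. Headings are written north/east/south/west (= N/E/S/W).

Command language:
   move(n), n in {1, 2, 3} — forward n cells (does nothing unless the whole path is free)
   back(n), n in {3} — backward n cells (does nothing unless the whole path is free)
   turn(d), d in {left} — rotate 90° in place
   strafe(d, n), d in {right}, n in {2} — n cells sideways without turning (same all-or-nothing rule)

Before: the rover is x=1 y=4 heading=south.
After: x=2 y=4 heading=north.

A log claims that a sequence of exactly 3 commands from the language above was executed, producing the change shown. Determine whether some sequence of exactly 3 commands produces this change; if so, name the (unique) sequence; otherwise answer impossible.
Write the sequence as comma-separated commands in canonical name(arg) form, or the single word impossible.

key: cell and facing (now N) both changed — the 3 commands mix motion and turning
t0: x=1 y=4 heading=south
1. turn(left) → x=1 y=4 heading=east
2. move(1) → x=2 y=4 heading=east
3. turn(left) → x=2 y=4 heading=north
no other 3-command option fits: unique.

turn(left), move(1), turn(left)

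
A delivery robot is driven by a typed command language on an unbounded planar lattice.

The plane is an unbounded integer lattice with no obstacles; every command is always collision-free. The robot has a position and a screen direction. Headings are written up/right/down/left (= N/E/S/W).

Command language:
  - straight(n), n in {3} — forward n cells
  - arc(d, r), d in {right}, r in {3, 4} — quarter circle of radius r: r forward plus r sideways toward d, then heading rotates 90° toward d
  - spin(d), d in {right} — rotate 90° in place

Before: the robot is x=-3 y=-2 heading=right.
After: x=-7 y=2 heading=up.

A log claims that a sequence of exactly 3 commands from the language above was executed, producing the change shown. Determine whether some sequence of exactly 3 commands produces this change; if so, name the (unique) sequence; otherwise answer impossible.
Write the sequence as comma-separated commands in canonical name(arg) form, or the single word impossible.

spin(right), spin(right), arc(right, 4)

key: position moved to (-7,2) AND the heading swung to N — translation plus rotation needed
start: x=-3 y=-2 heading=right
[1] after spin(right): x=-3 y=-2 heading=down
[2] after spin(right): x=-3 y=-2 heading=left
[3] after arc(right, 4): x=-7 y=2 heading=up
no rival 3-sequence matches.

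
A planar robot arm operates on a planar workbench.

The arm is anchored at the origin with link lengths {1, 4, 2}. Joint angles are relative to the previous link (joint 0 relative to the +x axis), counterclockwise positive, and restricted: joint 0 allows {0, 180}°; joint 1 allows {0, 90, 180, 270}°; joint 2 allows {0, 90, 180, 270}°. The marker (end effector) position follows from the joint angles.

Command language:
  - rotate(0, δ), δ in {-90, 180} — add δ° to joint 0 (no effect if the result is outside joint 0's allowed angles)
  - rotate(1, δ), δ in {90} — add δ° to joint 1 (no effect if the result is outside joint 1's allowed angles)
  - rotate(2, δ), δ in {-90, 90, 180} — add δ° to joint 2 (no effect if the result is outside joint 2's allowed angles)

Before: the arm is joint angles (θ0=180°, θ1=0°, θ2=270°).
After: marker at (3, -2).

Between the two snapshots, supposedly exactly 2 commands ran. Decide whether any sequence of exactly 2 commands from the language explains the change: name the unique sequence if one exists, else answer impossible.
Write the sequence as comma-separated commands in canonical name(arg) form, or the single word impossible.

start: joint angles (θ0=180°, θ1=0°, θ2=270°)
step 1 (rotate(1, 90)): joint angles (θ0=180°, θ1=90°, θ2=270°)
step 2 (rotate(1, 90)): joint angles (θ0=180°, θ1=180°, θ2=270°)
no rival 2-sequence matches.

rotate(1, 90), rotate(1, 90)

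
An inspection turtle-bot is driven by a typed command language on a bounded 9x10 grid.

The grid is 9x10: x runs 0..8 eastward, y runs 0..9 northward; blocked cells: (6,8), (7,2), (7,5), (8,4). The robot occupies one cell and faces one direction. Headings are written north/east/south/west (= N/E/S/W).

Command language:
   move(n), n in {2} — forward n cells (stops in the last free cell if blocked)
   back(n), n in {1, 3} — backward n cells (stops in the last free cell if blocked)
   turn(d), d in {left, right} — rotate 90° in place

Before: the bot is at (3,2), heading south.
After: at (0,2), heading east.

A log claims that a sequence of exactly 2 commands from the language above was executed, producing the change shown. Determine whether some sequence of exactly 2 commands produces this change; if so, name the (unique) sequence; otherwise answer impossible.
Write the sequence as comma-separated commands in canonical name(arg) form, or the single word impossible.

turn(left), back(3)

key: position moved to (0,2) AND the heading swung to E — translation plus rotation needed
from: at (3,2), heading south
t=1 turn(left) ⇒ at (3,2), heading east
t=2 back(3) ⇒ at (0,2), heading east
no other 2-command option fits: unique.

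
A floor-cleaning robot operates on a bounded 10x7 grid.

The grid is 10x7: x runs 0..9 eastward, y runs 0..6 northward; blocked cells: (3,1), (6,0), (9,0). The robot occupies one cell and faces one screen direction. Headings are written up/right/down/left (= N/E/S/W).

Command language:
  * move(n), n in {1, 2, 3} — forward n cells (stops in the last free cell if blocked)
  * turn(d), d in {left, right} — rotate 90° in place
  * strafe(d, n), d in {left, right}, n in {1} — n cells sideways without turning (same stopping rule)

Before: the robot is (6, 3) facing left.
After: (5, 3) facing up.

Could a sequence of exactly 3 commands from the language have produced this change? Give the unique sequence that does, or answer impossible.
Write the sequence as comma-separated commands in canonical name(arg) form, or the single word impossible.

move(2), turn(right), strafe(right, 1)

key: position moved to (5,3) AND the heading swung to N — translation plus rotation needed
t0: (6, 3) facing left
1. move(2) → (4, 3) facing left
2. turn(right) → (4, 3) facing up
3. strafe(right, 1) → (5, 3) facing up
no rival 3-sequence matches.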